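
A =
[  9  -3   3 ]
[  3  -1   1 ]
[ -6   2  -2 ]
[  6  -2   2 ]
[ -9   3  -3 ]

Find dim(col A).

Row reduce to echelon form.
R2 ← R2 − (1/3)·R1: [0, 0, 0]
R3 ← R3 + (2/3)·R1: [0, 0, 0]
R4 ← R4 − (2/3)·R1: [0, 0, 0]
R5 ← R5 + R1: [0, 0, 0]
Echelon form has 1 nonzero row, so rank(A) = 1.
The column space has dimension equal to the rank: 1.

1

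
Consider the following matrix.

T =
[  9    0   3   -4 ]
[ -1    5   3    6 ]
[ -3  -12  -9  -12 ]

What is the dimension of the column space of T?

2

Row reduce to echelon form.
R2 ← R2 + (1/9)·R1: [0, 5, 10/3, 50/9]
R3 ← R3 + (1/3)·R1: [0, -12, -8, -40/3]
R3 ← R3 + (12/5)·R2: [0, 0, 0, 0]
Echelon form has 2 nonzero rows, so rank(T) = 2.
The column space has dimension equal to the rank: 2.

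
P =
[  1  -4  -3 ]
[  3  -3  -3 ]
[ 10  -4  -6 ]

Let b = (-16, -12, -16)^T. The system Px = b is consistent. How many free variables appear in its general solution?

1

Row reduce the augmented matrix [P | b].
R2 ← R2 − (3)·R1: [0, 9, 6, 36]
R3 ← R3 − (10)·R1: [0, 36, 24, 144]
R3 ← R3 − (4)·R2: [0, 0, 0, 0]
The echelon form has 2 nonzero rows, and every pivot lies in the first 3 columns, so rank(P) = rank([P|b]) = 2.
The system is consistent.
Free variables = (unknowns) − (rank) = 3 − 2 = 1.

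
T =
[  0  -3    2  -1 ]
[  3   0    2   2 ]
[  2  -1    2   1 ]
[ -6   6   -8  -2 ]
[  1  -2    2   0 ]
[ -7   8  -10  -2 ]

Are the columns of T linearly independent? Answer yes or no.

no

Row reduce T to echelon form.
Swap R1 ↔ R2
R3 ← R3 − (2/3)·R1: [0, -1, 2/3, -1/3]
R4 ← R4 + (2)·R1: [0, 6, -4, 2]
R5 ← R5 − (1/3)·R1: [0, -2, 4/3, -2/3]
R6 ← R6 + (7/3)·R1: [0, 8, -16/3, 8/3]
R3 ← R3 − (1/3)·R2: [0, 0, 0, 0]
R4 ← R4 + (2)·R2: [0, 0, 0, 0]
R5 ← R5 − (2/3)·R2: [0, 0, 0, 0]
R6 ← R6 + (8/3)·R2: [0, 0, 0, 0]
2 pivots among 4 columns.
Only 2 < 4 pivot columns, so the columns are linearly dependent.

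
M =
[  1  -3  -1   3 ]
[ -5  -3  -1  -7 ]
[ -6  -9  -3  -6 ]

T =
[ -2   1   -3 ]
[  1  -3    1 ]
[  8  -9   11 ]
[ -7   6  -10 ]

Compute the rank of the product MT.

First compute MT:
[[-34,  37, -47],
 [ 48, -29,  71],
 [ 21,  12,  36]]
Now row reduce the product.
R2 ← R2 + (24/17)·R1: [0, 395/17, 79/17]
R3 ← R3 + (21/34)·R1: [0, 1185/34, 237/34]
R3 ← R3 − (3/2)·R2: [0, 0, 0]
2 nonzero rows, so rank(MT) = 2.

2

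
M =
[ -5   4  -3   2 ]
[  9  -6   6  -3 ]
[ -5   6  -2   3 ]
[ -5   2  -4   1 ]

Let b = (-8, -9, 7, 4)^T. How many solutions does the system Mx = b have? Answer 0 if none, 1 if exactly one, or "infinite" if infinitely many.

0

Row reduce the augmented matrix [M | b].
R2 ← R2 + (9/5)·R1: [0, 6/5, 3/5, 3/5, -117/5]
R3 ← R3 − R1: [0, 2, 1, 1, 15]
R4 ← R4 − R1: [0, -2, -1, -1, 12]
R3 ← R3 − (5/3)·R2: [0, 0, 0, 0, 54]
R4 ← R4 + (5/3)·R2: [0, 0, 0, 0, -27]
R4 ← R4 + (1/2)·R3: [0, 0, 0, 0, 0]
The echelon form has 3 nonzero rows; the last pivot sits in the augmented column, so rank(M) = 2 but rank([M|b]) = 3.
Since the ranks differ, the system is inconsistent.
It has no solutions.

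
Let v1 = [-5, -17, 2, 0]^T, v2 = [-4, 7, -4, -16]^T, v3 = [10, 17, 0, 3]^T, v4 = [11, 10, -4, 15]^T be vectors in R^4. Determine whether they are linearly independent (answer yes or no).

Form the matrix with these vectors as rows and row reduce.
R2 ← R2 − (4/5)·R1: [0, 103/5, -28/5, -16]
R3 ← R3 + (2)·R1: [0, -17, 4, 3]
R4 ← R4 + (11/5)·R1: [0, -137/5, 2/5, 15]
R3 ← R3 + (85/103)·R2: [0, 0, -64/103, -1051/103]
R4 ← R4 + (137/103)·R2: [0, 0, -726/103, -647/103]
R4 ← R4 − (363/32)·R3: [0, 0, 0, 3503/32]
4 nonzero rows, so the 4 vectors span a space of dimension 4.
Since 4 = 4, the vectors are linearly independent.

yes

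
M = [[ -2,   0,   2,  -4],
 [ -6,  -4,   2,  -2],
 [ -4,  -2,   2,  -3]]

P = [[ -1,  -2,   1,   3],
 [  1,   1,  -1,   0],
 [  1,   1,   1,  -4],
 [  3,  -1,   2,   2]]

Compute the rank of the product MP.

2

First compute MP:
[[ -8,  10,  -8, -22],
 [ -2,  12,  -4, -30],
 [ -5,  11,  -6, -26]]
Now row reduce the product.
R2 ← R2 − (1/4)·R1: [0, 19/2, -2, -49/2]
R3 ← R3 − (5/8)·R1: [0, 19/4, -1, -49/4]
R3 ← R3 − (1/2)·R2: [0, 0, 0, 0]
2 nonzero rows, so rank(MP) = 2.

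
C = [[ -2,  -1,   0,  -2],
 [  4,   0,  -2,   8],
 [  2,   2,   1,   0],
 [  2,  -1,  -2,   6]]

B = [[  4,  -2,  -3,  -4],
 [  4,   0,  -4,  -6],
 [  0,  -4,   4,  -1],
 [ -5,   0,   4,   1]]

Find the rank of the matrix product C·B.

First compute CB:
[[ -2,   4,   2,  12],
 [-24,   0,  12,  -6],
 [ 16,  -8, -10, -21],
 [-26,   4,  14,   6]]
Now row reduce the product.
R2 ← R2 − (12)·R1: [0, -48, -12, -150]
R3 ← R3 + (8)·R1: [0, 24, 6, 75]
R4 ← R4 − (13)·R1: [0, -48, -12, -150]
R3 ← R3 + (1/2)·R2: [0, 0, 0, 0]
R4 ← R4 − R2: [0, 0, 0, 0]
2 nonzero rows, so rank(CB) = 2.

2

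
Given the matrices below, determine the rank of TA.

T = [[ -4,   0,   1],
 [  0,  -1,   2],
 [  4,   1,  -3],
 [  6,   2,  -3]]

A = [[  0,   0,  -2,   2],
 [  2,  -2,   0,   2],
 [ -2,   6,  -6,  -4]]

First compute TA:
[[ -2,   6,   2, -12],
 [ -6,  14, -12, -10],
 [  8, -20,  10,  22],
 [ 10, -22,   6,  28]]
Now row reduce the product.
R2 ← R2 − (3)·R1: [0, -4, -18, 26]
R3 ← R3 + (4)·R1: [0, 4, 18, -26]
R4 ← R4 + (5)·R1: [0, 8, 16, -32]
R3 ← R3 + R2: [0, 0, 0, 0]
R4 ← R4 + (2)·R2: [0, 0, -20, 20]
Swap R3 ↔ R4
3 nonzero rows, so rank(TA) = 3.

3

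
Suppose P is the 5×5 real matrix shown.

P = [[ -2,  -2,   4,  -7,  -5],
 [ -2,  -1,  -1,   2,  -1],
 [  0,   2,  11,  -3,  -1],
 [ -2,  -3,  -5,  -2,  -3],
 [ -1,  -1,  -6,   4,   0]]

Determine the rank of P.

4

Row reduce to echelon form.
R2 ← R2 − R1: [0, 1, -5, 9, 4]
R4 ← R4 − R1: [0, -1, -9, 5, 2]
R5 ← R5 − (1/2)·R1: [0, 0, -8, 15/2, 5/2]
R3 ← R3 − (2)·R2: [0, 0, 21, -21, -9]
R4 ← R4 + R2: [0, 0, -14, 14, 6]
R4 ← R4 + (2/3)·R3: [0, 0, 0, 0, 0]
R5 ← R5 + (8/21)·R3: [0, 0, 0, -1/2, -13/14]
Swap R4 ↔ R5
Echelon form has 4 nonzero rows, so rank(P) = 4.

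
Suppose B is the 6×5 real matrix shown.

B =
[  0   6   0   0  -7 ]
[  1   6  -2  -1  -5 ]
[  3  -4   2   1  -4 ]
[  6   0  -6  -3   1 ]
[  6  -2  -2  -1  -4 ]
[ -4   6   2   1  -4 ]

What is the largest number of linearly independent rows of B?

Row reduce to echelon form.
Swap R1 ↔ R2
R3 ← R3 − (3)·R1: [0, -22, 8, 4, 11]
R4 ← R4 − (6)·R1: [0, -36, 6, 3, 31]
R5 ← R5 − (6)·R1: [0, -38, 10, 5, 26]
R6 ← R6 + (4)·R1: [0, 30, -6, -3, -24]
R3 ← R3 + (11/3)·R2: [0, 0, 8, 4, -44/3]
R4 ← R4 + (6)·R2: [0, 0, 6, 3, -11]
R5 ← R5 + (19/3)·R2: [0, 0, 10, 5, -55/3]
R6 ← R6 − (5)·R2: [0, 0, -6, -3, 11]
R4 ← R4 − (3/4)·R3: [0, 0, 0, 0, 0]
R5 ← R5 − (5/4)·R3: [0, 0, 0, 0, 0]
R6 ← R6 + (3/4)·R3: [0, 0, 0, 0, 0]
Echelon form has 3 nonzero rows, so rank(B) = 3.
The rank gives the maximum number of linearly independent rows: 3.

3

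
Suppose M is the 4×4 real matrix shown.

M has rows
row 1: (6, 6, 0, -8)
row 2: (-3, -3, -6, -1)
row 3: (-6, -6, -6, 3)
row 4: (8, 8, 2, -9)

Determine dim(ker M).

2

Row reduce to echelon form.
R2 ← R2 + (1/2)·R1: [0, 0, -6, -5]
R3 ← R3 + R1: [0, 0, -6, -5]
R4 ← R4 − (4/3)·R1: [0, 0, 2, 5/3]
R3 ← R3 − R2: [0, 0, 0, 0]
R4 ← R4 + (1/3)·R2: [0, 0, 0, 0]
2 nonzero rows, so rank(M) = 2.
M has 4 columns; by rank–nullity, nullity = 4 − 2 = 2.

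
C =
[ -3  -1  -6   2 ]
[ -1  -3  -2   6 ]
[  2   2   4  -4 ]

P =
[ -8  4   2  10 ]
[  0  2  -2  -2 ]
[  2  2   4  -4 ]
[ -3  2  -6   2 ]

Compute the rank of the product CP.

2

First compute CP:
[[  6, -22, -40,   0],
 [-14,  -2, -40,  16],
 [  4,  12,  40,  -8]]
Now row reduce the product.
R2 ← R2 + (7/3)·R1: [0, -160/3, -400/3, 16]
R3 ← R3 − (2/3)·R1: [0, 80/3, 200/3, -8]
R3 ← R3 + (1/2)·R2: [0, 0, 0, 0]
2 nonzero rows, so rank(CP) = 2.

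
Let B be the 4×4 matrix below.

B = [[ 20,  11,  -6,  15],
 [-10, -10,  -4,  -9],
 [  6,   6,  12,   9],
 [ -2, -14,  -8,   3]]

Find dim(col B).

Row reduce to echelon form.
R2 ← R2 + (1/2)·R1: [0, -9/2, -7, -3/2]
R3 ← R3 − (3/10)·R1: [0, 27/10, 69/5, 9/2]
R4 ← R4 + (1/10)·R1: [0, -129/10, -43/5, 9/2]
R3 ← R3 + (3/5)·R2: [0, 0, 48/5, 18/5]
R4 ← R4 − (43/15)·R2: [0, 0, 172/15, 44/5]
R4 ← R4 − (43/36)·R3: [0, 0, 0, 9/2]
Echelon form has 4 nonzero rows, so rank(B) = 4.
The column space has dimension equal to the rank: 4.

4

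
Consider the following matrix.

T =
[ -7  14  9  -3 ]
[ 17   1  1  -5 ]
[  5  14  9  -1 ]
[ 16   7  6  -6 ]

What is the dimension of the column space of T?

4

Row reduce to echelon form.
R2 ← R2 + (17/7)·R1: [0, 35, 160/7, -86/7]
R3 ← R3 + (5/7)·R1: [0, 24, 108/7, -22/7]
R4 ← R4 + (16/7)·R1: [0, 39, 186/7, -90/7]
R3 ← R3 − (24/35)·R2: [0, 0, -12/49, 1294/245]
R4 ← R4 − (39/35)·R2: [0, 0, 54/49, 204/245]
R4 ← R4 + (9/2)·R3: [0, 0, 0, 123/5]
Echelon form has 4 nonzero rows, so rank(T) = 4.
The column space has dimension equal to the rank: 4.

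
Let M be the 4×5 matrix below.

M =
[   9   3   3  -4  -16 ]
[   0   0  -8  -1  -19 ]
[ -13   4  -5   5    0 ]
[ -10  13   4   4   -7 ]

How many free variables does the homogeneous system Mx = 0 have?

Row reduce to echelon form.
R3 ← R3 + (13/9)·R1: [0, 25/3, -2/3, -7/9, -208/9]
R4 ← R4 + (10/9)·R1: [0, 49/3, 22/3, -4/9, -223/9]
Swap R2 ↔ R3
R4 ← R4 − (49/25)·R2: [0, 0, 216/25, 27/25, 513/25]
R4 ← R4 + (27/25)·R3: [0, 0, 0, 0, 0]
3 nonzero rows, so rank(M) = 3.
M has 5 columns; by rank–nullity, nullity = 5 − 3 = 2.

2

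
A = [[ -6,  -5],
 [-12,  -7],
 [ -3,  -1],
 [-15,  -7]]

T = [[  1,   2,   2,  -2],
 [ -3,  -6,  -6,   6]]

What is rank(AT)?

First compute AT:
[[  9,  18,  18, -18],
 [  9,  18,  18, -18],
 [  0,   0,   0,   0],
 [  6,  12,  12, -12]]
Now row reduce the product.
R2 ← R2 − R1: [0, 0, 0, 0]
R4 ← R4 − (2/3)·R1: [0, 0, 0, 0]
1 nonzero row, so rank(AT) = 1.

1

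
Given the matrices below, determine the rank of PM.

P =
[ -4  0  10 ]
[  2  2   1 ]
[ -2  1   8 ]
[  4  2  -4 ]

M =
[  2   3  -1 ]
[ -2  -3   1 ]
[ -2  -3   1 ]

1

First compute PM:
[[-28, -42,  14],
 [ -2,  -3,   1],
 [-22, -33,  11],
 [ 12,  18,  -6]]
Now row reduce the product.
R2 ← R2 − (1/14)·R1: [0, 0, 0]
R3 ← R3 − (11/14)·R1: [0, 0, 0]
R4 ← R4 + (3/7)·R1: [0, 0, 0]
1 nonzero row, so rank(PM) = 1.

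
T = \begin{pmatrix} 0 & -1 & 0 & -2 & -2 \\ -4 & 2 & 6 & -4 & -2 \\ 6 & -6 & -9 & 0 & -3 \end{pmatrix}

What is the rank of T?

Row reduce to echelon form.
Swap R1 ↔ R2
R3 ← R3 + (3/2)·R1: [0, -3, 0, -6, -6]
R3 ← R3 − (3)·R2: [0, 0, 0, 0, 0]
Echelon form has 2 nonzero rows, so rank(T) = 2.

2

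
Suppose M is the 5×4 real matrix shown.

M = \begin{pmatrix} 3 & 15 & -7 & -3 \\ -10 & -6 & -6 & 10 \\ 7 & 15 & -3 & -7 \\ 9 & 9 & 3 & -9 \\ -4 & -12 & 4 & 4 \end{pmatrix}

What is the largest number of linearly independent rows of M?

2

Row reduce to echelon form.
R2 ← R2 + (10/3)·R1: [0, 44, -88/3, 0]
R3 ← R3 − (7/3)·R1: [0, -20, 40/3, 0]
R4 ← R4 − (3)·R1: [0, -36, 24, 0]
R5 ← R5 + (4/3)·R1: [0, 8, -16/3, 0]
R3 ← R3 + (5/11)·R2: [0, 0, 0, 0]
R4 ← R4 + (9/11)·R2: [0, 0, 0, 0]
R5 ← R5 − (2/11)·R2: [0, 0, 0, 0]
Echelon form has 2 nonzero rows, so rank(M) = 2.
The rank gives the maximum number of linearly independent rows: 2.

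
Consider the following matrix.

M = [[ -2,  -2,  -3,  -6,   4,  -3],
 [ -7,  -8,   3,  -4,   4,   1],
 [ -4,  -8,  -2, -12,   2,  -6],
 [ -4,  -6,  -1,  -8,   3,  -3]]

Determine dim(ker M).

2

Row reduce to echelon form.
R2 ← R2 − (7/2)·R1: [0, -1, 27/2, 17, -10, 23/2]
R3 ← R3 − (2)·R1: [0, -4, 4, 0, -6, 0]
R4 ← R4 − (2)·R1: [0, -2, 5, 4, -5, 3]
R3 ← R3 − (4)·R2: [0, 0, -50, -68, 34, -46]
R4 ← R4 − (2)·R2: [0, 0, -22, -30, 15, -20]
R4 ← R4 − (11/25)·R3: [0, 0, 0, -2/25, 1/25, 6/25]
4 nonzero rows, so rank(M) = 4.
M has 6 columns; by rank–nullity, nullity = 6 − 4 = 2.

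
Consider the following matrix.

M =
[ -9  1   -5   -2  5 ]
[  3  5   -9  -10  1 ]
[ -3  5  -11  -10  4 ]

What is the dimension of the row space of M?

2

Row reduce to echelon form.
R2 ← R2 + (1/3)·R1: [0, 16/3, -32/3, -32/3, 8/3]
R3 ← R3 − (1/3)·R1: [0, 14/3, -28/3, -28/3, 7/3]
R3 ← R3 − (7/8)·R2: [0, 0, 0, 0, 0]
Echelon form has 2 nonzero rows, so rank(M) = 2.
The row space has dimension equal to the rank: 2.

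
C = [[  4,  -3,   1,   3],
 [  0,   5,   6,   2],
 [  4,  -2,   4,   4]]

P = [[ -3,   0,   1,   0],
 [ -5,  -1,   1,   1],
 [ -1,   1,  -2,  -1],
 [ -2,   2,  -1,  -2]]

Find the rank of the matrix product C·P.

First compute CP:
[[ -4,  10,  -4, -10],
 [-35,   5,  -9,  -5],
 [-14,  14, -10, -14]]
Now row reduce the product.
R2 ← R2 − (35/4)·R1: [0, -165/2, 26, 165/2]
R3 ← R3 − (7/2)·R1: [0, -21, 4, 21]
R3 ← R3 − (14/55)·R2: [0, 0, -144/55, 0]
3 nonzero rows, so rank(CP) = 3.

3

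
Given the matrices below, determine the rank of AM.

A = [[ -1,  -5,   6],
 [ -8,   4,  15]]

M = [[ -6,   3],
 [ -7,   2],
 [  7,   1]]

2

First compute AM:
[[ 83,  -7],
 [125,  -1]]
Now row reduce the product.
R2 ← R2 − (125/83)·R1: [0, 792/83]
2 nonzero rows, so rank(AM) = 2.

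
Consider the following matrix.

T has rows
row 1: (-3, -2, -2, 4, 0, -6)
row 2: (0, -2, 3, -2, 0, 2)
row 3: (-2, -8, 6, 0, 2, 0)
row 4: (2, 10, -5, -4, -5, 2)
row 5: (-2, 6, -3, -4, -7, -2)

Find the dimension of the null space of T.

3

Row reduce to echelon form.
R3 ← R3 − (2/3)·R1: [0, -20/3, 22/3, -8/3, 2, 4]
R4 ← R4 + (2/3)·R1: [0, 26/3, -19/3, -4/3, -5, -2]
R5 ← R5 − (2/3)·R1: [0, 22/3, -5/3, -20/3, -7, 2]
R3 ← R3 − (10/3)·R2: [0, 0, -8/3, 4, 2, -8/3]
R4 ← R4 + (13/3)·R2: [0, 0, 20/3, -10, -5, 20/3]
R5 ← R5 + (11/3)·R2: [0, 0, 28/3, -14, -7, 28/3]
R4 ← R4 + (5/2)·R3: [0, 0, 0, 0, 0, 0]
R5 ← R5 + (7/2)·R3: [0, 0, 0, 0, 0, 0]
3 nonzero rows, so rank(T) = 3.
T has 6 columns; by rank–nullity, nullity = 6 − 3 = 3.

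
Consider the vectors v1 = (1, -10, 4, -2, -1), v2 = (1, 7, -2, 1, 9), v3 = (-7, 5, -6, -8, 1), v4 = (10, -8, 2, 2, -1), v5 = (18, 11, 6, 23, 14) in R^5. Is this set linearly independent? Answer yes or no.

yes

Form the matrix with these vectors as rows and row reduce.
R2 ← R2 − R1: [0, 17, -6, 3, 10]
R3 ← R3 + (7)·R1: [0, -65, 22, -22, -6]
R4 ← R4 − (10)·R1: [0, 92, -38, 22, 9]
R5 ← R5 − (18)·R1: [0, 191, -66, 59, 32]
R3 ← R3 + (65/17)·R2: [0, 0, -16/17, -179/17, 548/17]
R4 ← R4 − (92/17)·R2: [0, 0, -94/17, 98/17, -767/17]
R5 ← R5 − (191/17)·R2: [0, 0, 24/17, 430/17, -1366/17]
R4 ← R4 − (47/8)·R3: [0, 0, 0, 541/8, -469/2]
R5 ← R5 + (3/2)·R3: [0, 0, 0, 19/2, -32]
R5 ← R5 − (76/541)·R4: [0, 0, 0, 0, 510/541]
5 nonzero rows, so the 5 vectors span a space of dimension 5.
Since 5 = 5, the vectors are linearly independent.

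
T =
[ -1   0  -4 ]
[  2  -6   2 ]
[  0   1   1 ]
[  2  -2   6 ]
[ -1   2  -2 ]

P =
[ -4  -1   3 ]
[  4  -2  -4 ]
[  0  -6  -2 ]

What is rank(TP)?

2

First compute TP:
[[  4,  25,   5],
 [-32,  -2,  26],
 [  4,  -8,  -6],
 [-16, -34,   2],
 [ 12,   9,  -7]]
Now row reduce the product.
R2 ← R2 + (8)·R1: [0, 198, 66]
R3 ← R3 − R1: [0, -33, -11]
R4 ← R4 + (4)·R1: [0, 66, 22]
R5 ← R5 − (3)·R1: [0, -66, -22]
R3 ← R3 + (1/6)·R2: [0, 0, 0]
R4 ← R4 − (1/3)·R2: [0, 0, 0]
R5 ← R5 + (1/3)·R2: [0, 0, 0]
2 nonzero rows, so rank(TP) = 2.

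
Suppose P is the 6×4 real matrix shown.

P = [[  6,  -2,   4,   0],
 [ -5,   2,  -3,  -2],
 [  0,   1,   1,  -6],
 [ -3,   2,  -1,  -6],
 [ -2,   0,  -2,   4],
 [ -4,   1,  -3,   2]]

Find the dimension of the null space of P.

2

Row reduce to echelon form.
R2 ← R2 + (5/6)·R1: [0, 1/3, 1/3, -2]
R4 ← R4 + (1/2)·R1: [0, 1, 1, -6]
R5 ← R5 + (1/3)·R1: [0, -2/3, -2/3, 4]
R6 ← R6 + (2/3)·R1: [0, -1/3, -1/3, 2]
R3 ← R3 − (3)·R2: [0, 0, 0, 0]
R4 ← R4 − (3)·R2: [0, 0, 0, 0]
R5 ← R5 + (2)·R2: [0, 0, 0, 0]
R6 ← R6 + R2: [0, 0, 0, 0]
2 nonzero rows, so rank(P) = 2.
P has 4 columns; by rank–nullity, nullity = 4 − 2 = 2.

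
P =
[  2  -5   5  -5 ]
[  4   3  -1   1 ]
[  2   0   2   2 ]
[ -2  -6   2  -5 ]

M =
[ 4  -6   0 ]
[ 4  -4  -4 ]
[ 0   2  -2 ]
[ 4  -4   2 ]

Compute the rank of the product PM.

3

First compute PM:
[[-32,  38,   0],
 [ 32, -42,  -8],
 [ 16, -16,   0],
 [-52,  60,  10]]
Now row reduce the product.
R2 ← R2 + R1: [0, -4, -8]
R3 ← R3 + (1/2)·R1: [0, 3, 0]
R4 ← R4 − (13/8)·R1: [0, -7/4, 10]
R3 ← R3 + (3/4)·R2: [0, 0, -6]
R4 ← R4 − (7/16)·R2: [0, 0, 27/2]
R4 ← R4 + (9/4)·R3: [0, 0, 0]
3 nonzero rows, so rank(PM) = 3.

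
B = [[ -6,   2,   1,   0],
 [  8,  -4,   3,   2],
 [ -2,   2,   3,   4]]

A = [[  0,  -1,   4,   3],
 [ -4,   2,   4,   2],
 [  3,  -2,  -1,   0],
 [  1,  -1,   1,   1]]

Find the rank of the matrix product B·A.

First compute BA:
[[ -5,   8, -17, -14],
 [ 27, -24,  15,  18],
 [  5,  -4,   1,   2]]
Now row reduce the product.
R2 ← R2 + (27/5)·R1: [0, 96/5, -384/5, -288/5]
R3 ← R3 + R1: [0, 4, -16, -12]
R3 ← R3 − (5/24)·R2: [0, 0, 0, 0]
2 nonzero rows, so rank(BA) = 2.

2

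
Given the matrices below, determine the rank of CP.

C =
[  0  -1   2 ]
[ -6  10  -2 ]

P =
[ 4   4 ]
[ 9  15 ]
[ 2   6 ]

First compute CP:
[[ -5,  -3],
 [ 62, 114]]
Now row reduce the product.
R2 ← R2 + (62/5)·R1: [0, 384/5]
2 nonzero rows, so rank(CP) = 2.

2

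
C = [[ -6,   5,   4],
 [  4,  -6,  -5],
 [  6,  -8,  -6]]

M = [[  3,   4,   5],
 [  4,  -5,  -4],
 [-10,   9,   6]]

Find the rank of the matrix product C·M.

3

First compute CM:
[[-38, -13, -26],
 [ 38,   1,  14],
 [ 46,  10,  26]]
Now row reduce the product.
R2 ← R2 + R1: [0, -12, -12]
R3 ← R3 + (23/19)·R1: [0, -109/19, -104/19]
R3 ← R3 − (109/228)·R2: [0, 0, 5/19]
3 nonzero rows, so rank(CM) = 3.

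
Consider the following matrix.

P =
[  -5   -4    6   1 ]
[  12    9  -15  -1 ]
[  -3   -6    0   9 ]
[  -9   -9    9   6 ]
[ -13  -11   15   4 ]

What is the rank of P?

Row reduce to echelon form.
R2 ← R2 + (12/5)·R1: [0, -3/5, -3/5, 7/5]
R3 ← R3 − (3/5)·R1: [0, -18/5, -18/5, 42/5]
R4 ← R4 − (9/5)·R1: [0, -9/5, -9/5, 21/5]
R5 ← R5 − (13/5)·R1: [0, -3/5, -3/5, 7/5]
R3 ← R3 − (6)·R2: [0, 0, 0, 0]
R4 ← R4 − (3)·R2: [0, 0, 0, 0]
R5 ← R5 − R2: [0, 0, 0, 0]
Echelon form has 2 nonzero rows, so rank(P) = 2.

2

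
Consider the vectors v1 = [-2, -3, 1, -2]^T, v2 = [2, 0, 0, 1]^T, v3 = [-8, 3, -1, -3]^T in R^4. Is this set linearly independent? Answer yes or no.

no

Form the matrix with these vectors as rows and row reduce.
R2 ← R2 + R1: [0, -3, 1, -1]
R3 ← R3 − (4)·R1: [0, 15, -5, 5]
R3 ← R3 + (5)·R2: [0, 0, 0, 0]
2 nonzero rows, so the 3 vectors span a space of dimension 2.
Since 2 < 3, the vectors are linearly dependent.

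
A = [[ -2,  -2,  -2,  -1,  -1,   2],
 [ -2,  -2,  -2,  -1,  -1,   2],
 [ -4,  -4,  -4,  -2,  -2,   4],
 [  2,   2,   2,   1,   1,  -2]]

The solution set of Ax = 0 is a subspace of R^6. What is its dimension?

5

Row reduce to echelon form.
R2 ← R2 − R1: [0, 0, 0, 0, 0, 0]
R3 ← R3 − (2)·R1: [0, 0, 0, 0, 0, 0]
R4 ← R4 + R1: [0, 0, 0, 0, 0, 0]
1 nonzero row, so rank(A) = 1.
A has 6 columns; by rank–nullity, nullity = 6 − 1 = 5.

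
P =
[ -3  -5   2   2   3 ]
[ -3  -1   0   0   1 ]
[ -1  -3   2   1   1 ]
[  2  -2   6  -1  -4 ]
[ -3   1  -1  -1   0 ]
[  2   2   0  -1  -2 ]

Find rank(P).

Row reduce to echelon form.
R2 ← R2 − R1: [0, 4, -2, -2, -2]
R3 ← R3 − (1/3)·R1: [0, -4/3, 4/3, 1/3, 0]
R4 ← R4 + (2/3)·R1: [0, -16/3, 22/3, 1/3, -2]
R5 ← R5 − R1: [0, 6, -3, -3, -3]
R6 ← R6 + (2/3)·R1: [0, -4/3, 4/3, 1/3, 0]
R3 ← R3 + (1/3)·R2: [0, 0, 2/3, -1/3, -2/3]
R4 ← R4 + (4/3)·R2: [0, 0, 14/3, -7/3, -14/3]
R5 ← R5 − (3/2)·R2: [0, 0, 0, 0, 0]
R6 ← R6 + (1/3)·R2: [0, 0, 2/3, -1/3, -2/3]
R4 ← R4 − (7)·R3: [0, 0, 0, 0, 0]
R6 ← R6 − R3: [0, 0, 0, 0, 0]
Echelon form has 3 nonzero rows, so rank(P) = 3.

3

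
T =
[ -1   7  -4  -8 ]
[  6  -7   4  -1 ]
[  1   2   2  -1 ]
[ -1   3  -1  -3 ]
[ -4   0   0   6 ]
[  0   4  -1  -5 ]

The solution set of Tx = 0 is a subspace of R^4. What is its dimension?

Row reduce to echelon form.
R2 ← R2 + (6)·R1: [0, 35, -20, -49]
R3 ← R3 + R1: [0, 9, -2, -9]
R4 ← R4 − R1: [0, -4, 3, 5]
R5 ← R5 − (4)·R1: [0, -28, 16, 38]
R3 ← R3 − (9/35)·R2: [0, 0, 22/7, 18/5]
R4 ← R4 + (4/35)·R2: [0, 0, 5/7, -3/5]
R5 ← R5 + (4/5)·R2: [0, 0, 0, -6/5]
R6 ← R6 − (4/35)·R2: [0, 0, 9/7, 3/5]
R4 ← R4 − (5/22)·R3: [0, 0, 0, -78/55]
R6 ← R6 − (9/22)·R3: [0, 0, 0, -48/55]
R5 ← R5 − (11/13)·R4: [0, 0, 0, 0]
R6 ← R6 − (8/13)·R4: [0, 0, 0, 0]
4 nonzero rows, so rank(T) = 4.
T has 4 columns; by rank–nullity, nullity = 4 − 4 = 0.

0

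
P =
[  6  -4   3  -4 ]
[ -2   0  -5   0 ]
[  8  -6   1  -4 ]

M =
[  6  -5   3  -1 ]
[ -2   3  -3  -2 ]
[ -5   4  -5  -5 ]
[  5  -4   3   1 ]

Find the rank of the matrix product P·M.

First compute PM:
[[  9, -14,   3, -17],
 [ 13, -10,  19,  27],
 [ 35, -38,  25,  -5]]
Now row reduce the product.
R2 ← R2 − (13/9)·R1: [0, 92/9, 44/3, 464/9]
R3 ← R3 − (35/9)·R1: [0, 148/9, 40/3, 550/9]
R3 ← R3 − (37/23)·R2: [0, 0, -236/23, -502/23]
3 nonzero rows, so rank(PM) = 3.

3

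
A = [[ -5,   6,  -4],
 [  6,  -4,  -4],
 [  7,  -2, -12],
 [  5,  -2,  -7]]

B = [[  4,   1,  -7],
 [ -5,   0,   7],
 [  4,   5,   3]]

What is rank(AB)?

First compute AB:
[[-66, -25,  65],
 [ 28, -14, -82],
 [-10, -53, -99],
 [  2, -30, -70]]
Now row reduce the product.
R2 ← R2 + (14/33)·R1: [0, -812/33, -1796/33]
R3 ← R3 − (5/33)·R1: [0, -1624/33, -3592/33]
R4 ← R4 + (1/33)·R1: [0, -1015/33, -2245/33]
R3 ← R3 − (2)·R2: [0, 0, 0]
R4 ← R4 − (5/4)·R2: [0, 0, 0]
2 nonzero rows, so rank(AB) = 2.

2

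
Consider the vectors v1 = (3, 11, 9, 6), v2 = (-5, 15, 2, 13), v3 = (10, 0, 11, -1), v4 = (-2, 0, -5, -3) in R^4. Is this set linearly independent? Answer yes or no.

yes

Form the matrix with these vectors as rows and row reduce.
R2 ← R2 + (5/3)·R1: [0, 100/3, 17, 23]
R3 ← R3 − (10/3)·R1: [0, -110/3, -19, -21]
R4 ← R4 + (2/3)·R1: [0, 22/3, 1, 1]
R3 ← R3 + (11/10)·R2: [0, 0, -3/10, 43/10]
R4 ← R4 − (11/50)·R2: [0, 0, -137/50, -203/50]
R4 ← R4 − (137/15)·R3: [0, 0, 0, -130/3]
4 nonzero rows, so the 4 vectors span a space of dimension 4.
Since 4 = 4, the vectors are linearly independent.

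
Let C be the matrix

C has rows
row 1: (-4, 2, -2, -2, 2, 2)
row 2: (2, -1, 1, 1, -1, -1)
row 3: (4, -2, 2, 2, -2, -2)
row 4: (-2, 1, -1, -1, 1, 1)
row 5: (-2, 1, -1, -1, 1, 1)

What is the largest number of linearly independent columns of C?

Row reduce to echelon form.
R2 ← R2 + (1/2)·R1: [0, 0, 0, 0, 0, 0]
R3 ← R3 + R1: [0, 0, 0, 0, 0, 0]
R4 ← R4 − (1/2)·R1: [0, 0, 0, 0, 0, 0]
R5 ← R5 − (1/2)·R1: [0, 0, 0, 0, 0, 0]
Echelon form has 1 nonzero row, so rank(C) = 1.
The rank gives the maximum number of linearly independent columns: 1.

1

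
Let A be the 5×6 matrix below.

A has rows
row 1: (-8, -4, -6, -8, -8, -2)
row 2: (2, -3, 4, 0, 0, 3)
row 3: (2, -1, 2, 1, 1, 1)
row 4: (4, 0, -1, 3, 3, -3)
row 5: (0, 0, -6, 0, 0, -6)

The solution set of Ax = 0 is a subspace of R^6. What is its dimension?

Row reduce to echelon form.
R2 ← R2 + (1/4)·R1: [0, -4, 5/2, -2, -2, 5/2]
R3 ← R3 + (1/4)·R1: [0, -2, 1/2, -1, -1, 1/2]
R4 ← R4 + (1/2)·R1: [0, -2, -4, -1, -1, -4]
R3 ← R3 − (1/2)·R2: [0, 0, -3/4, 0, 0, -3/4]
R4 ← R4 − (1/2)·R2: [0, 0, -21/4, 0, 0, -21/4]
R4 ← R4 − (7)·R3: [0, 0, 0, 0, 0, 0]
R5 ← R5 − (8)·R3: [0, 0, 0, 0, 0, 0]
3 nonzero rows, so rank(A) = 3.
A has 6 columns; by rank–nullity, nullity = 6 − 3 = 3.

3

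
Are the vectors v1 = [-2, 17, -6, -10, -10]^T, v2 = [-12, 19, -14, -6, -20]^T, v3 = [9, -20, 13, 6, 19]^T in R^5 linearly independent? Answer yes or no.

Form the matrix with these vectors as rows and row reduce.
R2 ← R2 − (6)·R1: [0, -83, 22, 54, 40]
R3 ← R3 + (9/2)·R1: [0, 113/2, -14, -39, -26]
R3 ← R3 + (113/166)·R2: [0, 0, 81/83, -186/83, 102/83]
3 nonzero rows, so the 3 vectors span a space of dimension 3.
Since 3 = 3, the vectors are linearly independent.

yes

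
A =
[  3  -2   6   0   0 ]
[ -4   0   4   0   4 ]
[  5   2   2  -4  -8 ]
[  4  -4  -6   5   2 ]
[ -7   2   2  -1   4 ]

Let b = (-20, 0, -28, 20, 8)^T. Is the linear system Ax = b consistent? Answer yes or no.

yes

Row reduce the augmented matrix [A | b].
R2 ← R2 + (4/3)·R1: [0, -8/3, 12, 0, 4, -80/3]
R3 ← R3 − (5/3)·R1: [0, 16/3, -8, -4, -8, 16/3]
R4 ← R4 − (4/3)·R1: [0, -4/3, -14, 5, 2, 140/3]
R5 ← R5 + (7/3)·R1: [0, -8/3, 16, -1, 4, -116/3]
R3 ← R3 + (2)·R2: [0, 0, 16, -4, 0, -48]
R4 ← R4 − (1/2)·R2: [0, 0, -20, 5, 0, 60]
R5 ← R5 − R2: [0, 0, 4, -1, 0, -12]
R4 ← R4 + (5/4)·R3: [0, 0, 0, 0, 0, 0]
R5 ← R5 − (1/4)·R3: [0, 0, 0, 0, 0, 0]
The echelon form has 3 nonzero rows, and every pivot lies in the first 5 columns, so rank(A) = rank([A|b]) = 3.
The system is consistent.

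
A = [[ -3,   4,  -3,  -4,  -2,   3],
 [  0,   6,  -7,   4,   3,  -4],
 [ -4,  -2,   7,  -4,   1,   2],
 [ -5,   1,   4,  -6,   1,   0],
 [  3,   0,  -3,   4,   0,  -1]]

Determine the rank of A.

4

Row reduce to echelon form.
R3 ← R3 − (4/3)·R1: [0, -22/3, 11, 4/3, 11/3, -2]
R4 ← R4 − (5/3)·R1: [0, -17/3, 9, 2/3, 13/3, -5]
R5 ← R5 + R1: [0, 4, -6, 0, -2, 2]
R3 ← R3 + (11/9)·R2: [0, 0, 22/9, 56/9, 22/3, -62/9]
R4 ← R4 + (17/18)·R2: [0, 0, 43/18, 40/9, 43/6, -79/9]
R5 ← R5 − (2/3)·R2: [0, 0, -4/3, -8/3, -4, 14/3]
R4 ← R4 − (43/44)·R3: [0, 0, 0, -18/11, 0, -45/22]
R5 ← R5 + (6/11)·R3: [0, 0, 0, 8/11, 0, 10/11]
R5 ← R5 + (4/9)·R4: [0, 0, 0, 0, 0, 0]
Echelon form has 4 nonzero rows, so rank(A) = 4.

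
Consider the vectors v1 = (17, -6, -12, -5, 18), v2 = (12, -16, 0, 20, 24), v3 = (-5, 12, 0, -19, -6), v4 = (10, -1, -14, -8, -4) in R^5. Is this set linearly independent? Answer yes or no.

no

Form the matrix with these vectors as rows and row reduce.
R2 ← R2 − (12/17)·R1: [0, -200/17, 144/17, 400/17, 192/17]
R3 ← R3 + (5/17)·R1: [0, 174/17, -60/17, -348/17, -12/17]
R4 ← R4 − (10/17)·R1: [0, 43/17, -118/17, -86/17, -248/17]
R3 ← R3 + (87/100)·R2: [0, 0, 96/25, 0, 228/25]
R4 ← R4 + (43/200)·R2: [0, 0, -128/25, 0, -304/25]
R4 ← R4 + (4/3)·R3: [0, 0, 0, 0, 0]
3 nonzero rows, so the 4 vectors span a space of dimension 3.
Since 3 < 4, the vectors are linearly dependent.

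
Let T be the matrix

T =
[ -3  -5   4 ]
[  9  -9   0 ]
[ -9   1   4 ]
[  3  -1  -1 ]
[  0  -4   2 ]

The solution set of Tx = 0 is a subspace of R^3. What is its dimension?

1

Row reduce to echelon form.
R2 ← R2 + (3)·R1: [0, -24, 12]
R3 ← R3 − (3)·R1: [0, 16, -8]
R4 ← R4 + R1: [0, -6, 3]
R3 ← R3 + (2/3)·R2: [0, 0, 0]
R4 ← R4 − (1/4)·R2: [0, 0, 0]
R5 ← R5 − (1/6)·R2: [0, 0, 0]
2 nonzero rows, so rank(T) = 2.
T has 3 columns; by rank–nullity, nullity = 3 − 2 = 1.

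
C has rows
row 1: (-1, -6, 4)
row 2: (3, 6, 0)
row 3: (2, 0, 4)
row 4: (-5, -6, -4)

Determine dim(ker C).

1

Row reduce to echelon form.
R2 ← R2 + (3)·R1: [0, -12, 12]
R3 ← R3 + (2)·R1: [0, -12, 12]
R4 ← R4 − (5)·R1: [0, 24, -24]
R3 ← R3 − R2: [0, 0, 0]
R4 ← R4 + (2)·R2: [0, 0, 0]
2 nonzero rows, so rank(C) = 2.
C has 3 columns; by rank–nullity, nullity = 3 − 2 = 1.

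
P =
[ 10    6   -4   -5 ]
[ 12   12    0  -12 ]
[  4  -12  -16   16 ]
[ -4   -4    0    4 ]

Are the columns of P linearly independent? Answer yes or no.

no

Row reduce P to echelon form.
R2 ← R2 − (6/5)·R1: [0, 24/5, 24/5, -6]
R3 ← R3 − (2/5)·R1: [0, -72/5, -72/5, 18]
R4 ← R4 + (2/5)·R1: [0, -8/5, -8/5, 2]
R3 ← R3 + (3)·R2: [0, 0, 0, 0]
R4 ← R4 + (1/3)·R2: [0, 0, 0, 0]
2 pivots among 4 columns.
Only 2 < 4 pivot columns, so the columns are linearly dependent.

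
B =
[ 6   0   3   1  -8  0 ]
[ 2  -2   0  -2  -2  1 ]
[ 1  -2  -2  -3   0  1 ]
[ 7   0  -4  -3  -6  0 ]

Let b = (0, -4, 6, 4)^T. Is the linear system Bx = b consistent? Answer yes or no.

Row reduce the augmented matrix [B | b].
R2 ← R2 − (1/3)·R1: [0, -2, -1, -7/3, 2/3, 1, -4]
R3 ← R3 − (1/6)·R1: [0, -2, -5/2, -19/6, 4/3, 1, 6]
R4 ← R4 − (7/6)·R1: [0, 0, -15/2, -25/6, 10/3, 0, 4]
R3 ← R3 − R2: [0, 0, -3/2, -5/6, 2/3, 0, 10]
R4 ← R4 − (5)·R3: [0, 0, 0, 0, 0, 0, -46]
The echelon form has 4 nonzero rows; the last pivot sits in the augmented column, so rank(B) = 3 but rank([B|b]) = 4.
Since the ranks differ, the system is inconsistent.

no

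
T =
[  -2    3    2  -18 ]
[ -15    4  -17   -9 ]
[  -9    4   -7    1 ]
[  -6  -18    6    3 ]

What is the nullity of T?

0

Row reduce to echelon form.
R2 ← R2 − (15/2)·R1: [0, -37/2, -32, 126]
R3 ← R3 − (9/2)·R1: [0, -19/2, -16, 82]
R4 ← R4 − (3)·R1: [0, -27, 0, 57]
R3 ← R3 − (19/37)·R2: [0, 0, 16/37, 640/37]
R4 ← R4 − (54/37)·R2: [0, 0, 1728/37, -4695/37]
R4 ← R4 − (108)·R3: [0, 0, 0, -1995]
4 nonzero rows, so rank(T) = 4.
T has 4 columns; by rank–nullity, nullity = 4 − 4 = 0.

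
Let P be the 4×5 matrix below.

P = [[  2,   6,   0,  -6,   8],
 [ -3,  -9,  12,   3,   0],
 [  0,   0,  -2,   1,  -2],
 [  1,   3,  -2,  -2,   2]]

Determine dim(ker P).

Row reduce to echelon form.
R2 ← R2 + (3/2)·R1: [0, 0, 12, -6, 12]
R4 ← R4 − (1/2)·R1: [0, 0, -2, 1, -2]
R3 ← R3 + (1/6)·R2: [0, 0, 0, 0, 0]
R4 ← R4 + (1/6)·R2: [0, 0, 0, 0, 0]
2 nonzero rows, so rank(P) = 2.
P has 5 columns; by rank–nullity, nullity = 5 − 2 = 3.

3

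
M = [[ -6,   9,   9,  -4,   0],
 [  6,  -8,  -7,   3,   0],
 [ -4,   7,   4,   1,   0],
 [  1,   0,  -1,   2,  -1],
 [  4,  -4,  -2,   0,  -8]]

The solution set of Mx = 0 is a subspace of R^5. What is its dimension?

Row reduce to echelon form.
R2 ← R2 + R1: [0, 1, 2, -1, 0]
R3 ← R3 − (2/3)·R1: [0, 1, -2, 11/3, 0]
R4 ← R4 + (1/6)·R1: [0, 3/2, 1/2, 4/3, -1]
R5 ← R5 + (2/3)·R1: [0, 2, 4, -8/3, -8]
R3 ← R3 − R2: [0, 0, -4, 14/3, 0]
R4 ← R4 − (3/2)·R2: [0, 0, -5/2, 17/6, -1]
R5 ← R5 − (2)·R2: [0, 0, 0, -2/3, -8]
R4 ← R4 − (5/8)·R3: [0, 0, 0, -1/12, -1]
R5 ← R5 − (8)·R4: [0, 0, 0, 0, 0]
4 nonzero rows, so rank(M) = 4.
M has 5 columns; by rank–nullity, nullity = 5 − 4 = 1.

1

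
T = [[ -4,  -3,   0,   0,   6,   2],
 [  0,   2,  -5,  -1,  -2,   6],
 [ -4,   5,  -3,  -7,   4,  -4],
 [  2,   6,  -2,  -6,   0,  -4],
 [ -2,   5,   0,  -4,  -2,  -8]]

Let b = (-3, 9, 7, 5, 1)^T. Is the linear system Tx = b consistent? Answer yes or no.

no

Row reduce the augmented matrix [T | b].
R3 ← R3 − R1: [0, 8, -3, -7, -2, -6, 10]
R4 ← R4 + (1/2)·R1: [0, 9/2, -2, -6, 3, -3, 7/2]
R5 ← R5 − (1/2)·R1: [0, 13/2, 0, -4, -5, -9, 5/2]
R3 ← R3 − (4)·R2: [0, 0, 17, -3, 6, -30, -26]
R4 ← R4 − (9/4)·R2: [0, 0, 37/4, -15/4, 15/2, -33/2, -67/4]
R5 ← R5 − (13/4)·R2: [0, 0, 65/4, -3/4, 3/2, -57/2, -107/4]
R4 ← R4 − (37/68)·R3: [0, 0, 0, -36/17, 72/17, -3/17, -177/68]
R5 ← R5 − (65/68)·R3: [0, 0, 0, 36/17, -72/17, 3/17, -129/68]
R5 ← R5 + R4: [0, 0, 0, 0, 0, 0, -9/2]
The echelon form has 5 nonzero rows; the last pivot sits in the augmented column, so rank(T) = 4 but rank([T|b]) = 5.
Since the ranks differ, the system is inconsistent.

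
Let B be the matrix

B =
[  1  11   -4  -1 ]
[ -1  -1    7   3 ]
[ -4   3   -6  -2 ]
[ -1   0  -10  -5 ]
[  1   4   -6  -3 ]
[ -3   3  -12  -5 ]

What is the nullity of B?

0

Row reduce to echelon form.
R2 ← R2 + R1: [0, 10, 3, 2]
R3 ← R3 + (4)·R1: [0, 47, -22, -6]
R4 ← R4 + R1: [0, 11, -14, -6]
R5 ← R5 − R1: [0, -7, -2, -2]
R6 ← R6 + (3)·R1: [0, 36, -24, -8]
R3 ← R3 − (47/10)·R2: [0, 0, -361/10, -77/5]
R4 ← R4 − (11/10)·R2: [0, 0, -173/10, -41/5]
R5 ← R5 + (7/10)·R2: [0, 0, 1/10, -3/5]
R6 ← R6 − (18/5)·R2: [0, 0, -174/5, -76/5]
R4 ← R4 − (173/361)·R3: [0, 0, 0, -296/361]
R5 ← R5 + (1/361)·R3: [0, 0, 0, -232/361]
R6 ← R6 − (348/361)·R3: [0, 0, 0, -128/361]
R5 ← R5 − (29/37)·R4: [0, 0, 0, 0]
R6 ← R6 − (16/37)·R4: [0, 0, 0, 0]
4 nonzero rows, so rank(B) = 4.
B has 4 columns; by rank–nullity, nullity = 4 − 4 = 0.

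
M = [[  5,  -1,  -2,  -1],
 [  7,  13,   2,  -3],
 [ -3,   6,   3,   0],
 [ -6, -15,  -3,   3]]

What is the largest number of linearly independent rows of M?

2

Row reduce to echelon form.
R2 ← R2 − (7/5)·R1: [0, 72/5, 24/5, -8/5]
R3 ← R3 + (3/5)·R1: [0, 27/5, 9/5, -3/5]
R4 ← R4 + (6/5)·R1: [0, -81/5, -27/5, 9/5]
R3 ← R3 − (3/8)·R2: [0, 0, 0, 0]
R4 ← R4 + (9/8)·R2: [0, 0, 0, 0]
Echelon form has 2 nonzero rows, so rank(M) = 2.
The rank gives the maximum number of linearly independent rows: 2.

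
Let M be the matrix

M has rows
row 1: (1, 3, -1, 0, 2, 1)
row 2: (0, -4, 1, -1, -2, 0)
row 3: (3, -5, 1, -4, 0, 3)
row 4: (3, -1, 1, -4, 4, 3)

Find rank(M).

Row reduce to echelon form.
R3 ← R3 − (3)·R1: [0, -14, 4, -4, -6, 0]
R4 ← R4 − (3)·R1: [0, -10, 4, -4, -2, 0]
R3 ← R3 − (7/2)·R2: [0, 0, 1/2, -1/2, 1, 0]
R4 ← R4 − (5/2)·R2: [0, 0, 3/2, -3/2, 3, 0]
R4 ← R4 − (3)·R3: [0, 0, 0, 0, 0, 0]
Echelon form has 3 nonzero rows, so rank(M) = 3.

3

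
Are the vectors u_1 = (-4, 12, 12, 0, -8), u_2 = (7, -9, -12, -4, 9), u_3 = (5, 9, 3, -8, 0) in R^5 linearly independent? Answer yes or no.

no

Form the matrix with these vectors as rows and row reduce.
R2 ← R2 + (7/4)·R1: [0, 12, 9, -4, -5]
R3 ← R3 + (5/4)·R1: [0, 24, 18, -8, -10]
R3 ← R3 − (2)·R2: [0, 0, 0, 0, 0]
2 nonzero rows, so the 3 vectors span a space of dimension 2.
Since 2 < 3, the vectors are linearly dependent.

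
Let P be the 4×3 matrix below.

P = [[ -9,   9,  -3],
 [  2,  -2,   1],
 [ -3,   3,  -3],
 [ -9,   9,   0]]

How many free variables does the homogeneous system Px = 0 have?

1

Row reduce to echelon form.
R2 ← R2 + (2/9)·R1: [0, 0, 1/3]
R3 ← R3 − (1/3)·R1: [0, 0, -2]
R4 ← R4 − R1: [0, 0, 3]
R3 ← R3 + (6)·R2: [0, 0, 0]
R4 ← R4 − (9)·R2: [0, 0, 0]
2 nonzero rows, so rank(P) = 2.
P has 3 columns; by rank–nullity, nullity = 3 − 2 = 1.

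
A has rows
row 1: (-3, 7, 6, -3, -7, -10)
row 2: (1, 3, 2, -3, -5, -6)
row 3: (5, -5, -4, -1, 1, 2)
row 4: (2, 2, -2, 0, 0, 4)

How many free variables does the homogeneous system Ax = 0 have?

3

Row reduce to echelon form.
R2 ← R2 + (1/3)·R1: [0, 16/3, 4, -4, -22/3, -28/3]
R3 ← R3 + (5/3)·R1: [0, 20/3, 6, -6, -32/3, -44/3]
R4 ← R4 + (2/3)·R1: [0, 20/3, 2, -2, -14/3, -8/3]
R3 ← R3 − (5/4)·R2: [0, 0, 1, -1, -3/2, -3]
R4 ← R4 − (5/4)·R2: [0, 0, -3, 3, 9/2, 9]
R4 ← R4 + (3)·R3: [0, 0, 0, 0, 0, 0]
3 nonzero rows, so rank(A) = 3.
A has 6 columns; by rank–nullity, nullity = 6 − 3 = 3.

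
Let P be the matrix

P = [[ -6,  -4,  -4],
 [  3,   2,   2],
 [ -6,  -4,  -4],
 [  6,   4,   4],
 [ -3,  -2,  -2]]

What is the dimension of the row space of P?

Row reduce to echelon form.
R2 ← R2 + (1/2)·R1: [0, 0, 0]
R3 ← R3 − R1: [0, 0, 0]
R4 ← R4 + R1: [0, 0, 0]
R5 ← R5 − (1/2)·R1: [0, 0, 0]
Echelon form has 1 nonzero row, so rank(P) = 1.
The row space has dimension equal to the rank: 1.

1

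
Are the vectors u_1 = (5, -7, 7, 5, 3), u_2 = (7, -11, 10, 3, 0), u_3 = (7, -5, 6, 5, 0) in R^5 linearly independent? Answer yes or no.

yes

Form the matrix with these vectors as rows and row reduce.
R2 ← R2 − (7/5)·R1: [0, -6/5, 1/5, -4, -21/5]
R3 ← R3 − (7/5)·R1: [0, 24/5, -19/5, -2, -21/5]
R3 ← R3 + (4)·R2: [0, 0, -3, -18, -21]
3 nonzero rows, so the 3 vectors span a space of dimension 3.
Since 3 = 3, the vectors are linearly independent.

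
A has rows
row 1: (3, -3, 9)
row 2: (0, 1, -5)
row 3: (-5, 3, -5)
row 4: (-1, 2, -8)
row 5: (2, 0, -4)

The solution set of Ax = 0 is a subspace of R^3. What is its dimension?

Row reduce to echelon form.
R3 ← R3 + (5/3)·R1: [0, -2, 10]
R4 ← R4 + (1/3)·R1: [0, 1, -5]
R5 ← R5 − (2/3)·R1: [0, 2, -10]
R3 ← R3 + (2)·R2: [0, 0, 0]
R4 ← R4 − R2: [0, 0, 0]
R5 ← R5 − (2)·R2: [0, 0, 0]
2 nonzero rows, so rank(A) = 2.
A has 3 columns; by rank–nullity, nullity = 3 − 2 = 1.

1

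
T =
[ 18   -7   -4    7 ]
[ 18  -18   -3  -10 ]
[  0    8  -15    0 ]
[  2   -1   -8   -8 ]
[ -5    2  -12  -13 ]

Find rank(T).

Row reduce to echelon form.
R2 ← R2 − R1: [0, -11, 1, -17]
R4 ← R4 − (1/9)·R1: [0, -2/9, -68/9, -79/9]
R5 ← R5 + (5/18)·R1: [0, 1/18, -118/9, -199/18]
R3 ← R3 + (8/11)·R2: [0, 0, -157/11, -136/11]
R4 ← R4 − (2/99)·R2: [0, 0, -250/33, -835/99]
R5 ← R5 + (1/198)·R2: [0, 0, -865/66, -1103/99]
R4 ← R4 − (250/471)·R3: [0, 0, 0, -2645/1413]
R5 ← R5 − (865/942)·R3: [0, 0, 0, 299/1413]
R5 ← R5 + (13/115)·R4: [0, 0, 0, 0]
Echelon form has 4 nonzero rows, so rank(T) = 4.

4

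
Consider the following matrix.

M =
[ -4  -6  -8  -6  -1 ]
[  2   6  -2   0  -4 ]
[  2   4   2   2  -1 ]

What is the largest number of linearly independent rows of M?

Row reduce to echelon form.
R2 ← R2 + (1/2)·R1: [0, 3, -6, -3, -9/2]
R3 ← R3 + (1/2)·R1: [0, 1, -2, -1, -3/2]
R3 ← R3 − (1/3)·R2: [0, 0, 0, 0, 0]
Echelon form has 2 nonzero rows, so rank(M) = 2.
The rank gives the maximum number of linearly independent rows: 2.

2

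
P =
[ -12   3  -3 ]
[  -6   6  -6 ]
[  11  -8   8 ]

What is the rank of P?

2

Row reduce to echelon form.
R2 ← R2 − (1/2)·R1: [0, 9/2, -9/2]
R3 ← R3 + (11/12)·R1: [0, -21/4, 21/4]
R3 ← R3 + (7/6)·R2: [0, 0, 0]
Echelon form has 2 nonzero rows, so rank(P) = 2.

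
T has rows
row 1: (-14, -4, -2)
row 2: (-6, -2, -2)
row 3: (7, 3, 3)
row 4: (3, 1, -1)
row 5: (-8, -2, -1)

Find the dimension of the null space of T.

Row reduce to echelon form.
R2 ← R2 − (3/7)·R1: [0, -2/7, -8/7]
R3 ← R3 + (1/2)·R1: [0, 1, 2]
R4 ← R4 + (3/14)·R1: [0, 1/7, -10/7]
R5 ← R5 − (4/7)·R1: [0, 2/7, 1/7]
R3 ← R3 + (7/2)·R2: [0, 0, -2]
R4 ← R4 + (1/2)·R2: [0, 0, -2]
R5 ← R5 + R2: [0, 0, -1]
R4 ← R4 − R3: [0, 0, 0]
R5 ← R5 − (1/2)·R3: [0, 0, 0]
3 nonzero rows, so rank(T) = 3.
T has 3 columns; by rank–nullity, nullity = 3 − 3 = 0.

0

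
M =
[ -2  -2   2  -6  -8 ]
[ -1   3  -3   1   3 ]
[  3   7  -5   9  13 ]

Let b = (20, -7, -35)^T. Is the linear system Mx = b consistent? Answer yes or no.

yes

Row reduce the augmented matrix [M | b].
R2 ← R2 − (1/2)·R1: [0, 4, -4, 4, 7, -17]
R3 ← R3 + (3/2)·R1: [0, 4, -2, 0, 1, -5]
R3 ← R3 − R2: [0, 0, 2, -4, -6, 12]
The echelon form has 3 nonzero rows, and every pivot lies in the first 5 columns, so rank(M) = rank([M|b]) = 3.
The system is consistent.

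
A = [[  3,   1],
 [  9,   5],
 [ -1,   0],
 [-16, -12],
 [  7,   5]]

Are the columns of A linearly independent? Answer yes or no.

Row reduce A to echelon form.
R2 ← R2 − (3)·R1: [0, 2]
R3 ← R3 + (1/3)·R1: [0, 1/3]
R4 ← R4 + (16/3)·R1: [0, -20/3]
R5 ← R5 − (7/3)·R1: [0, 8/3]
R3 ← R3 − (1/6)·R2: [0, 0]
R4 ← R4 + (10/3)·R2: [0, 0]
R5 ← R5 − (4/3)·R2: [0, 0]
2 pivots among 2 columns.
Every column is a pivot column, so the columns are linearly independent.

yes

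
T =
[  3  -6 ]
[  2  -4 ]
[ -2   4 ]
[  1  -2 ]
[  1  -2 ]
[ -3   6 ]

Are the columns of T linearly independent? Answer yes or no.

no

Row reduce T to echelon form.
R2 ← R2 − (2/3)·R1: [0, 0]
R3 ← R3 + (2/3)·R1: [0, 0]
R4 ← R4 − (1/3)·R1: [0, 0]
R5 ← R5 − (1/3)·R1: [0, 0]
R6 ← R6 + R1: [0, 0]
1 pivot among 2 columns.
Only 1 < 2 pivot columns, so the columns are linearly dependent.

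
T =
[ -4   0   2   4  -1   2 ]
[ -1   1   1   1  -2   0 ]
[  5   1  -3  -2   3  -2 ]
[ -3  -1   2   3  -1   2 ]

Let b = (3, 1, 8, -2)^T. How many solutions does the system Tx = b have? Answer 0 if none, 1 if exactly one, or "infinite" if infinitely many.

Row reduce the augmented matrix [T | b].
R2 ← R2 − (1/4)·R1: [0, 1, 1/2, 0, -7/4, -1/2, 1/4]
R3 ← R3 + (5/4)·R1: [0, 1, -1/2, 3, 7/4, 1/2, 47/4]
R4 ← R4 − (3/4)·R1: [0, -1, 1/2, 0, -1/4, 1/2, -17/4]
R3 ← R3 − R2: [0, 0, -1, 3, 7/2, 1, 23/2]
R4 ← R4 + R2: [0, 0, 1, 0, -2, 0, -4]
R4 ← R4 + R3: [0, 0, 0, 3, 3/2, 1, 15/2]
The echelon form has 4 nonzero rows, and every pivot lies in the first 6 columns, so rank(T) = rank([T|b]) = 4.
The system is consistent.
rank = 4 < 6 unknowns, so there are infinitely many solutions.

infinite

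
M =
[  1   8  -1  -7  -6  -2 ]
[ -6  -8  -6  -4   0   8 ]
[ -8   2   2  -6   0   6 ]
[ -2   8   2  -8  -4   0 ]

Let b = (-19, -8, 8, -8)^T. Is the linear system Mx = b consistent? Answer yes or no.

yes

Row reduce the augmented matrix [M | b].
R2 ← R2 + (6)·R1: [0, 40, -12, -46, -36, -4, -122]
R3 ← R3 + (8)·R1: [0, 66, -6, -62, -48, -10, -144]
R4 ← R4 + (2)·R1: [0, 24, 0, -22, -16, -4, -46]
R3 ← R3 − (33/20)·R2: [0, 0, 69/5, 139/10, 57/5, -17/5, 573/10]
R4 ← R4 − (3/5)·R2: [0, 0, 36/5, 28/5, 28/5, -8/5, 136/5]
R4 ← R4 − (12/23)·R3: [0, 0, 0, -38/23, -8/23, 4/23, -62/23]
The echelon form has 4 nonzero rows, and every pivot lies in the first 6 columns, so rank(M) = rank([M|b]) = 4.
The system is consistent.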